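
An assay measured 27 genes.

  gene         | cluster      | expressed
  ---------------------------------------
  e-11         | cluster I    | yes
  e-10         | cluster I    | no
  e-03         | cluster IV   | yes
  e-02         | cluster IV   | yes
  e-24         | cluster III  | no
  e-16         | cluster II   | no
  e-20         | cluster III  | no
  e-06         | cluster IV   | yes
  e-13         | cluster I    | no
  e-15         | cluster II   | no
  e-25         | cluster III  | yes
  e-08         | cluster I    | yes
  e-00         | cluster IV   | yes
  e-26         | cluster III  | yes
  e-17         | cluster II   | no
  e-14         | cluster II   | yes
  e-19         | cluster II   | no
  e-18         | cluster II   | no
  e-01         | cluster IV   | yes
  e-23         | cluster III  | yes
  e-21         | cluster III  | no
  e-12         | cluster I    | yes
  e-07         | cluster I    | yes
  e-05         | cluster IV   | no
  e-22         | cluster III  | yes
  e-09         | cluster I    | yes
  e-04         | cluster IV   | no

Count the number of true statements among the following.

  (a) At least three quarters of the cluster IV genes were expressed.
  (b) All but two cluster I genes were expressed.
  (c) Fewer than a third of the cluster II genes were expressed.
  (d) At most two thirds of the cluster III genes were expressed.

3

(a) cluster IV: |A| = 7, |A ∩ B| = 5; needs |A ∩ B| / |A| ≥ 3/4 — false.
(b) cluster I: |A| = 7, |A ∩ B| = 5; needs |A ∖ B| = 2 — true.
(c) cluster II: |A| = 6, |A ∩ B| = 1; needs |A ∩ B| / |A| < 1/3 — true.
(d) cluster III: |A| = 7, |A ∩ B| = 4; needs |A ∩ B| / |A| ≤ 2/3 — true.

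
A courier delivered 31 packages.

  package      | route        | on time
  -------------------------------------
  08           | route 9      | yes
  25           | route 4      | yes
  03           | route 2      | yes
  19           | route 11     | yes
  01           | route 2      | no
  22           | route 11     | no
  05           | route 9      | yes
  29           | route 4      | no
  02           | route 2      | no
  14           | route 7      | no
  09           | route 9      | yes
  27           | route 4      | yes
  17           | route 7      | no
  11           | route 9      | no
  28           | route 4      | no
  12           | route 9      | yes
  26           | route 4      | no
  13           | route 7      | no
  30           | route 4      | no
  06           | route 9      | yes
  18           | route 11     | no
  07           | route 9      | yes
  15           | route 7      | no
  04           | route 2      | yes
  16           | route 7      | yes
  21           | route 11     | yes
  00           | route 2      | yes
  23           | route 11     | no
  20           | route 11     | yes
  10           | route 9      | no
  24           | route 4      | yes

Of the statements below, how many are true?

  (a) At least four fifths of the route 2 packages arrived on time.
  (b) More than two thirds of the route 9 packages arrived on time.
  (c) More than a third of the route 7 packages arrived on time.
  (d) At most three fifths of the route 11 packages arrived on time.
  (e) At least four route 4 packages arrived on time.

2

(a) route 2: |A| = 5, |A ∩ B| = 3; needs |A ∩ B| / |A| ≥ 4/5 — false.
(b) route 9: |A| = 8, |A ∩ B| = 6; needs |A ∩ B| / |A| > 2/3 — true.
(c) route 7: |A| = 5, |A ∩ B| = 1; needs |A ∩ B| / |A| > 1/3 — false.
(d) route 11: |A| = 6, |A ∩ B| = 3; needs |A ∩ B| / |A| ≤ 3/5 — true.
(e) route 4: |A| = 7, |A ∩ B| = 3; needs |A ∩ B| ≥ 4 — false.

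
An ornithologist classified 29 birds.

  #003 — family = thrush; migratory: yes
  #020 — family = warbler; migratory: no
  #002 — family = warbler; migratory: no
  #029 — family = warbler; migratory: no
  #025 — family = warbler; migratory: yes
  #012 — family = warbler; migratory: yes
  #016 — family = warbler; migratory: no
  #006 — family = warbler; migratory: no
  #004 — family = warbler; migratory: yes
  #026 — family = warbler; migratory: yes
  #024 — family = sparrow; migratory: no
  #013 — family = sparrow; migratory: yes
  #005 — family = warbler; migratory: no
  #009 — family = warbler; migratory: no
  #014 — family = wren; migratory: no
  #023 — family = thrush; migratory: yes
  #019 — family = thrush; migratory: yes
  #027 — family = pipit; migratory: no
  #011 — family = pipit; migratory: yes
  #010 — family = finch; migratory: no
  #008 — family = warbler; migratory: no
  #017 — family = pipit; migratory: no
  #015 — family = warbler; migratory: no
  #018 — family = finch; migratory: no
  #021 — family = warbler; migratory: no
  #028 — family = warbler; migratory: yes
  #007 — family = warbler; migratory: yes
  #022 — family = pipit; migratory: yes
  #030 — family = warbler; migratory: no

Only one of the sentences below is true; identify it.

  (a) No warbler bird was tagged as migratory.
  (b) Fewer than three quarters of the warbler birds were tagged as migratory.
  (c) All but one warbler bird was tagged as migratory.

(b)

|A| = 17, |A ∩ B| = 6, |A ∖ B| = 11.
(a) requires A ∩ B = ∅ (|A ∩ B| = 0): false.
(b) requires |A ∩ B| / |A| < 3/4: true.
(c) requires |A ∖ B| = 1: false.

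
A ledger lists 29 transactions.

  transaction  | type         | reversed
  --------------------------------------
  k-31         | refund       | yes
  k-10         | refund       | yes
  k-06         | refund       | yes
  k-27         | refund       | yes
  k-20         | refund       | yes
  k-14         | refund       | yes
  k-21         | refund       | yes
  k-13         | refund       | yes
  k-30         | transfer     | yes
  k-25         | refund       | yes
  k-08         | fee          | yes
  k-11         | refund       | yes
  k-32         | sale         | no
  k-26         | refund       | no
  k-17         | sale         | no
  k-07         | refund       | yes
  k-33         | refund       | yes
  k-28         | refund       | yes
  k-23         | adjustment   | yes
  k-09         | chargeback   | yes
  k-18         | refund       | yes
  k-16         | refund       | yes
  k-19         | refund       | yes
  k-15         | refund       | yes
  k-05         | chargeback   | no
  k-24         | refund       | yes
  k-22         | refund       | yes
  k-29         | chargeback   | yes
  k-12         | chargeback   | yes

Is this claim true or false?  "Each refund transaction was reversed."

False

'Each refund transaction was reversed' holds iff A ⊆ B, i.e. every element of A is in B (|A ∖ B| = 0).
|A| = 20, |A ∩ B| = 19, |A ∖ B| = 1.
So the statement is false.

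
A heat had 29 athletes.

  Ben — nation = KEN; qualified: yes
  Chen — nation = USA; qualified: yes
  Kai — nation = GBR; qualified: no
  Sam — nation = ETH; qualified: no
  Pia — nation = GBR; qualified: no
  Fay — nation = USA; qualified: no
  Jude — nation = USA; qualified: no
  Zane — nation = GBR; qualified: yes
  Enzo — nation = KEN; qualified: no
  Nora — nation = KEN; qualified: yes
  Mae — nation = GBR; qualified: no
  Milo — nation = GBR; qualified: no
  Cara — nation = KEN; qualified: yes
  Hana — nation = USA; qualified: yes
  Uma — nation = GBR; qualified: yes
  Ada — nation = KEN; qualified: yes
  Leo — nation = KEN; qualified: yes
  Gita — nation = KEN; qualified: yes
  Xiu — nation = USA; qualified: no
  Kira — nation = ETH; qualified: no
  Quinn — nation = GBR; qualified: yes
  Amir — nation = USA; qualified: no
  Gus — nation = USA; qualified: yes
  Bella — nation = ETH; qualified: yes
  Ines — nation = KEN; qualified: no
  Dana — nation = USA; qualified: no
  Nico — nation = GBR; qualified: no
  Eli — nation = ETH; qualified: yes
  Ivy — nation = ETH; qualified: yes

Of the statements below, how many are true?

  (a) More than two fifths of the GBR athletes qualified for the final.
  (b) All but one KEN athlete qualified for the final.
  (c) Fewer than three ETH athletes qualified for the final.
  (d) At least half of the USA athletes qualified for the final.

(a) GBR: |A| = 8, |A ∩ B| = 3; needs |A ∩ B| / |A| > 2/5 — false.
(b) KEN: |A| = 8, |A ∩ B| = 6; needs |A ∖ B| = 1 — false.
(c) ETH: |A| = 5, |A ∩ B| = 3; needs |A ∩ B| < 3 — false.
(d) USA: |A| = 8, |A ∩ B| = 3; needs |A ∩ B| ≥ |A ∖ B| — false.

0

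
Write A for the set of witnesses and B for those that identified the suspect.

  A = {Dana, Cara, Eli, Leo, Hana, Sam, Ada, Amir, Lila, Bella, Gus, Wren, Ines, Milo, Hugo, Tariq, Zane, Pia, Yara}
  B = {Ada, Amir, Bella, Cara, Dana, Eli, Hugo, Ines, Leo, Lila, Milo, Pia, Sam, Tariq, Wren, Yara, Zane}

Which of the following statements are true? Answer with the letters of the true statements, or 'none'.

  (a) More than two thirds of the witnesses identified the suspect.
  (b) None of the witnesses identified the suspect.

|A| = 19, |A ∩ B| = 17, |A ∖ B| = 2.
(a) |A ∩ B| / |A| > 2/3: holds.
(b) A ∩ B = ∅ (|A ∩ B| = 0): fails.

(a)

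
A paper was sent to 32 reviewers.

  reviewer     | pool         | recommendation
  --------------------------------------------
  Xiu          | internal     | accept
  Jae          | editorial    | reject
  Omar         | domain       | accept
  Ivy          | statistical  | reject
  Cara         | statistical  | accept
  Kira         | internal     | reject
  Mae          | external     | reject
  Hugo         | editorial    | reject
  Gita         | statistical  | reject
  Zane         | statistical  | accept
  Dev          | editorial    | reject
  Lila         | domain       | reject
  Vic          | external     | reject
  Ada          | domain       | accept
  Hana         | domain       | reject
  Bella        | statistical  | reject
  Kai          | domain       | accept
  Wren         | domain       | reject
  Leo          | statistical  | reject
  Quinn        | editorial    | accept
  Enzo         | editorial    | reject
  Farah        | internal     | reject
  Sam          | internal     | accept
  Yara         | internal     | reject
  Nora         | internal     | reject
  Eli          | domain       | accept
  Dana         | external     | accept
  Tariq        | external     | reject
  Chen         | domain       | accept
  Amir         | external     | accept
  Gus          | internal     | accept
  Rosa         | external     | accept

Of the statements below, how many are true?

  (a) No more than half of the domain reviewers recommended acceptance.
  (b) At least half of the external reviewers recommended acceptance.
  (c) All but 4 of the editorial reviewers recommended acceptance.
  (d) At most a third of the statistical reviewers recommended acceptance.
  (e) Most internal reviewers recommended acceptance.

(a) domain: |A| = 8, |A ∩ B| = 5; needs |A ∩ B| ≤ |A ∖ B| — false.
(b) external: |A| = 6, |A ∩ B| = 3; needs |A ∩ B| ≥ |A ∖ B| — true.
(c) editorial: |A| = 5, |A ∩ B| = 1; needs |A ∖ B| = 4 — true.
(d) statistical: |A| = 6, |A ∩ B| = 2; needs |A ∩ B| / |A| ≤ 1/3 — true.
(e) internal: |A| = 7, |A ∩ B| = 3; needs |A ∩ B| > |A ∖ B| — false.

3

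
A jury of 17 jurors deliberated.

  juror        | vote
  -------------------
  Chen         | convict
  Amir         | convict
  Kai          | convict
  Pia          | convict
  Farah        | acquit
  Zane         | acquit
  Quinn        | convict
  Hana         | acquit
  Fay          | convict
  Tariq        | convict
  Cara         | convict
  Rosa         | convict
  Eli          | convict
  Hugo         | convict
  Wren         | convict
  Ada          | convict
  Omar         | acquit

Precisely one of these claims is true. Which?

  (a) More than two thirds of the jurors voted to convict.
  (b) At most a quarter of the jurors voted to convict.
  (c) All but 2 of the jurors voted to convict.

(a)

|A| = 17, |A ∩ B| = 13, |A ∖ B| = 4.
(a) requires |A ∩ B| / |A| > 2/3: true.
(b) requires |A ∩ B| / |A| ≤ 1/4: false.
(c) requires |A ∖ B| = 2: false.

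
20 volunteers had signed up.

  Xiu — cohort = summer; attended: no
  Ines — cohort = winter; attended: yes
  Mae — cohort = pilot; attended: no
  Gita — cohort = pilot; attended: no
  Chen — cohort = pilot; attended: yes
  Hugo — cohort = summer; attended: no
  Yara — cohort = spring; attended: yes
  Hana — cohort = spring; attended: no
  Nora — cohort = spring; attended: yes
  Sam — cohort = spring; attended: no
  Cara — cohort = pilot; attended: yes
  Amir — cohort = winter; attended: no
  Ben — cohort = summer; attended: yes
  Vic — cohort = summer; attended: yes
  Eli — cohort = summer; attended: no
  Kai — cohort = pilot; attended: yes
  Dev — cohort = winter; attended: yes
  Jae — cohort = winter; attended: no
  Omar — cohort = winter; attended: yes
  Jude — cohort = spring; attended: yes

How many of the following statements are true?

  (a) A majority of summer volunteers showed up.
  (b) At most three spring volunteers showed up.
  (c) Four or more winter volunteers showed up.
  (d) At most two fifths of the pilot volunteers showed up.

1

(a) summer: |A| = 5, |A ∩ B| = 2; needs |A ∩ B| > |A ∖ B| — false.
(b) spring: |A| = 5, |A ∩ B| = 3; needs |A ∩ B| ≤ 3 — true.
(c) winter: |A| = 5, |A ∩ B| = 3; needs |A ∩ B| ≥ 4 — false.
(d) pilot: |A| = 5, |A ∩ B| = 3; needs |A ∩ B| / |A| ≤ 2/5 — false.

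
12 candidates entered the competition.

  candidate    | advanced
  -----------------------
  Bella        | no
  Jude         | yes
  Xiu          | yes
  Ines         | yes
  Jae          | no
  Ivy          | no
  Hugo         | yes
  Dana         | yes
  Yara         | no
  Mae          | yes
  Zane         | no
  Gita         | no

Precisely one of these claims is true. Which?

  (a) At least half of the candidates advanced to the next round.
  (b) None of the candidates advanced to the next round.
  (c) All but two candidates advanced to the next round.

(a)

|A| = 12, |A ∩ B| = 6, |A ∖ B| = 6.
(a) requires |A ∩ B| ≥ |A ∖ B|: true.
(b) requires A ∩ B = ∅ (|A ∩ B| = 0): false.
(c) requires |A ∖ B| = 2: false.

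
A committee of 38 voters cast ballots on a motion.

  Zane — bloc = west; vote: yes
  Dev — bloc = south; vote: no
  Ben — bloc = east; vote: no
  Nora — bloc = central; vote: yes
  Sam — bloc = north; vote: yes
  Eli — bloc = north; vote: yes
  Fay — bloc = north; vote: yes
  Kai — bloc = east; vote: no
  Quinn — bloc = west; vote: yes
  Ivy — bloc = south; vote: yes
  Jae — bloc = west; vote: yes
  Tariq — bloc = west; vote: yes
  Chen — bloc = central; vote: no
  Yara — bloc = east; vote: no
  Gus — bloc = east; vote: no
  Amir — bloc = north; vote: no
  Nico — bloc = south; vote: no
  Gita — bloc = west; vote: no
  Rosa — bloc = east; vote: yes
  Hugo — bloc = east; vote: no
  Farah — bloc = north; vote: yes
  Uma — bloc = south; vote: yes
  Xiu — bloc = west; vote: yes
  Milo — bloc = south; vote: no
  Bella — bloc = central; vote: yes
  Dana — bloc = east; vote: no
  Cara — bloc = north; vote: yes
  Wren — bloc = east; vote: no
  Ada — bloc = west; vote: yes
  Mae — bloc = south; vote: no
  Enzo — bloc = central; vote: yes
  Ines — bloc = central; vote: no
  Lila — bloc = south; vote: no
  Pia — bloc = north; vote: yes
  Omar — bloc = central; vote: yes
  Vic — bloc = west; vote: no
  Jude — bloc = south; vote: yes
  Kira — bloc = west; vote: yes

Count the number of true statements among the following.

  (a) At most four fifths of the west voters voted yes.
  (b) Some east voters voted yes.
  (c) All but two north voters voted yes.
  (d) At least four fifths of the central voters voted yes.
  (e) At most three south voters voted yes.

(a) west: |A| = 9, |A ∩ B| = 7; needs |A ∩ B| / |A| ≤ 4/5 — true.
(b) east: |A| = 8, |A ∩ B| = 1; needs A ∩ B ≠ ∅ (|A ∩ B| ≥ 1) — true.
(c) north: |A| = 7, |A ∩ B| = 6; needs |A ∖ B| = 2 — false.
(d) central: |A| = 6, |A ∩ B| = 4; needs |A ∩ B| / |A| ≥ 4/5 — false.
(e) south: |A| = 8, |A ∩ B| = 3; needs |A ∩ B| ≤ 3 — true.

3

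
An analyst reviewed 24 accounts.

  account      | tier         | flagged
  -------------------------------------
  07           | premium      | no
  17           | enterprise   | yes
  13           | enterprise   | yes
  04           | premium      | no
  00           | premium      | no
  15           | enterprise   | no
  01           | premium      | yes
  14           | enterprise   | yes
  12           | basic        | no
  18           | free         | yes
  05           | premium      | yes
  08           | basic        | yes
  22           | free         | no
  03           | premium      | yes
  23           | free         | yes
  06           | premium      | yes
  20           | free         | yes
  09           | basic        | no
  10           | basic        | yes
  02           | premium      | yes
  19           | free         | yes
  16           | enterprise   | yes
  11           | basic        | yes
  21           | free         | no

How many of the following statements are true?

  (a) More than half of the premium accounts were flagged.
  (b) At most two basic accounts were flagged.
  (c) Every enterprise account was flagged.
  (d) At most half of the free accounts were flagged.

(a) premium: |A| = 8, |A ∩ B| = 5; needs |A ∩ B| > |A ∖ B| — true.
(b) basic: |A| = 5, |A ∩ B| = 3; needs |A ∩ B| ≤ 2 — false.
(c) enterprise: |A| = 5, |A ∩ B| = 4; needs A ⊆ B, i.e. every element of A is in B (|A ∖ B| = 0) — false.
(d) free: |A| = 6, |A ∩ B| = 4; needs |A ∩ B| ≤ |A ∖ B| — false.

1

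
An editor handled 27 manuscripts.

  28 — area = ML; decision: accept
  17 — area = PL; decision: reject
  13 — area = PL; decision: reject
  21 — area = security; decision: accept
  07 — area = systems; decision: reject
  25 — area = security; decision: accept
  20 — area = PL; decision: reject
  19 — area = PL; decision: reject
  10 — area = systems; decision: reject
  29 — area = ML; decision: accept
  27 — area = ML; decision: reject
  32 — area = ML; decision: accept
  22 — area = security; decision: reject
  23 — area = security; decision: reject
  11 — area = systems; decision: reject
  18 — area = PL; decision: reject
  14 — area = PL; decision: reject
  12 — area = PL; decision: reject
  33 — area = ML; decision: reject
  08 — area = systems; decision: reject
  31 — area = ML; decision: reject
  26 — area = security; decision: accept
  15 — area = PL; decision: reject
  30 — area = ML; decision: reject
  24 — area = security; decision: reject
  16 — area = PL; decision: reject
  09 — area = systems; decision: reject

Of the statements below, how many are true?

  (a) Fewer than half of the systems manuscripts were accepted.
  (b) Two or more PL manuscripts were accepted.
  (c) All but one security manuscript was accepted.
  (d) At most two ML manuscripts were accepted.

1

(a) systems: |A| = 5, |A ∩ B| = 0; needs |A ∩ B| < |A ∖ B| — true.
(b) PL: |A| = 9, |A ∩ B| = 0; needs |A ∩ B| ≥ 2 — false.
(c) security: |A| = 6, |A ∩ B| = 3; needs |A ∖ B| = 1 — false.
(d) ML: |A| = 7, |A ∩ B| = 3; needs |A ∩ B| ≤ 2 — false.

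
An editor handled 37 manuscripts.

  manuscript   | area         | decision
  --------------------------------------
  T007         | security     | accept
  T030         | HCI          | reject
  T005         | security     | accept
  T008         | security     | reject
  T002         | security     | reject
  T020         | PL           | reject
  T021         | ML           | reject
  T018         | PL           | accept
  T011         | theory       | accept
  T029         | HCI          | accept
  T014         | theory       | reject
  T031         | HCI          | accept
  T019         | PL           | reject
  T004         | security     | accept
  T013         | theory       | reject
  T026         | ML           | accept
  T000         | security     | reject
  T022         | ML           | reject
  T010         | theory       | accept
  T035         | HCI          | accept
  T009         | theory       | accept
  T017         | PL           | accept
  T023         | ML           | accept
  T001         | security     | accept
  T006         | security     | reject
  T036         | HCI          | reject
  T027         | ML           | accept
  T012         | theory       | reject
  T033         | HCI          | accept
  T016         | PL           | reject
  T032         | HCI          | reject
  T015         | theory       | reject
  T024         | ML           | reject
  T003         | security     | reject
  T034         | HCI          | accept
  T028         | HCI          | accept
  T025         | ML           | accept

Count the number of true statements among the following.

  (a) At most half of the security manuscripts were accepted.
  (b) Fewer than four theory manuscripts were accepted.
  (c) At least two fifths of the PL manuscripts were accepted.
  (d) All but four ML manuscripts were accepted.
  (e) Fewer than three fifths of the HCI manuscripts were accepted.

3

(a) security: |A| = 9, |A ∩ B| = 4; needs |A ∩ B| ≤ |A ∖ B| — true.
(b) theory: |A| = 7, |A ∩ B| = 3; needs |A ∩ B| < 4 — true.
(c) PL: |A| = 5, |A ∩ B| = 2; needs |A ∩ B| / |A| ≥ 2/5 — true.
(d) ML: |A| = 7, |A ∩ B| = 4; needs |A ∖ B| = 4 — false.
(e) HCI: |A| = 9, |A ∩ B| = 6; needs |A ∩ B| / |A| < 3/5 — false.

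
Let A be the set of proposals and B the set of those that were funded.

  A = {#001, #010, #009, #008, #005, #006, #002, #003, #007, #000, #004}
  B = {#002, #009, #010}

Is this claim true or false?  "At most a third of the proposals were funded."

'At most a third of the proposals were funded' holds iff |A ∩ B| / |A| ≤ 1/3.
A (the restrictor) = {#001, #010, #009, #008, #005, #006, #002, #003, #007, #000, #004}, |A| = 11.
A ∩ B = {#010, #009, #002}, so |A ∩ B| = 3.
A ∖ B = {#001, #008, #005, #006, #003, #007, #000, #004}, so |A ∖ B| = 8.
|A ∩ B|/|A| = 3/11, so the statement is true.

True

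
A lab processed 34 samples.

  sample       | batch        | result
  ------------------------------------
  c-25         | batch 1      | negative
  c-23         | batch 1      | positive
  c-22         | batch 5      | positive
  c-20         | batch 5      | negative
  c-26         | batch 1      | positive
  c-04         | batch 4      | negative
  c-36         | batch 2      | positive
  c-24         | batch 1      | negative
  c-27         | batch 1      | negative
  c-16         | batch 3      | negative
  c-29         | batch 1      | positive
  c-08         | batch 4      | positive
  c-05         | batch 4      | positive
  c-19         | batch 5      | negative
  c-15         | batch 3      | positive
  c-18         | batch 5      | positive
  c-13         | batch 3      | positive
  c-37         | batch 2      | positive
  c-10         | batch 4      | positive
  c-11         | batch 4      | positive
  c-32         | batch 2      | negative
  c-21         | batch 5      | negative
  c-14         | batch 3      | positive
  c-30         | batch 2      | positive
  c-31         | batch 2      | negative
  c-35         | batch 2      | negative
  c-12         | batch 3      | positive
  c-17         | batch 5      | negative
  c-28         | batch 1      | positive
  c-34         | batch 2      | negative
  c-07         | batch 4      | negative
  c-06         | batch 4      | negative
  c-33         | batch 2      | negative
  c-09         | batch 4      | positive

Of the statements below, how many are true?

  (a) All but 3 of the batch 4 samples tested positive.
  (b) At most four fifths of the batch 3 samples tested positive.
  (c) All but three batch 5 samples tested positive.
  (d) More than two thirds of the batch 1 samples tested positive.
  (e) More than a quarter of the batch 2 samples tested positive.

(a) batch 4: |A| = 8, |A ∩ B| = 5; needs |A ∖ B| = 3 — true.
(b) batch 3: |A| = 5, |A ∩ B| = 4; needs |A ∩ B| / |A| ≤ 4/5 — true.
(c) batch 5: |A| = 6, |A ∩ B| = 2; needs |A ∖ B| = 3 — false.
(d) batch 1: |A| = 7, |A ∩ B| = 4; needs |A ∩ B| / |A| > 2/3 — false.
(e) batch 2: |A| = 8, |A ∩ B| = 3; needs |A ∩ B| / |A| > 1/4 — true.

3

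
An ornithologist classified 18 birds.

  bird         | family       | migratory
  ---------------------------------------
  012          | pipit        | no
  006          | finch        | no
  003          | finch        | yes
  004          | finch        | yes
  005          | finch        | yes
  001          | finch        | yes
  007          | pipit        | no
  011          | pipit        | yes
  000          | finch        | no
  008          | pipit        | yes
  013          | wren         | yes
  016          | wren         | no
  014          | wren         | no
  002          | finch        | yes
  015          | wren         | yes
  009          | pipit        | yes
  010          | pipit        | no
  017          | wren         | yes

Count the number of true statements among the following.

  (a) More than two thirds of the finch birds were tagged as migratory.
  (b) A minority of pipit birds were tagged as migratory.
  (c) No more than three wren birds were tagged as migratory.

2

(a) finch: |A| = 7, |A ∩ B| = 5; needs |A ∩ B| / |A| > 2/3 — true.
(b) pipit: |A| = 6, |A ∩ B| = 3; needs |A ∩ B| < |A ∖ B| — false.
(c) wren: |A| = 5, |A ∩ B| = 3; needs |A ∩ B| ≤ 3 — true.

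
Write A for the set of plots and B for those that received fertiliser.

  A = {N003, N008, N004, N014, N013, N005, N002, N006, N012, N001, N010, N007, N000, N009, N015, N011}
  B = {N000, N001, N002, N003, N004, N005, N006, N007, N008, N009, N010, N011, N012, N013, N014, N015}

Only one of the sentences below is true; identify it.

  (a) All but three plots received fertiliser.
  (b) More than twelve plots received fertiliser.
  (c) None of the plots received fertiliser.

|A| = 16, |A ∩ B| = 16, |A ∖ B| = 0.
(a) requires |A ∖ B| = 3: false.
(b) requires |A ∩ B| > 12: true.
(c) requires A ∩ B = ∅ (|A ∩ B| = 0): false.

(b)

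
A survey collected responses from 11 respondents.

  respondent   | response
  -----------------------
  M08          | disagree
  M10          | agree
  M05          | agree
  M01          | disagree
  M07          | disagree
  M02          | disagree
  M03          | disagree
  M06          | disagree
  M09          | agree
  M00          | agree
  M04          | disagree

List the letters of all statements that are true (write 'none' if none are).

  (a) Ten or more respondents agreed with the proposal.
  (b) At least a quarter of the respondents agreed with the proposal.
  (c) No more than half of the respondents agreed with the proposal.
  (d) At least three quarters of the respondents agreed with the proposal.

(b), (c)

|A| = 11, |A ∩ B| = 4, |A ∖ B| = 7.
(a) |A ∩ B| ≥ 10: fails.
(b) |A ∩ B| / |A| ≥ 1/4: holds.
(c) |A ∩ B| ≤ |A ∖ B|: holds.
(d) |A ∩ B| / |A| ≥ 3/4: fails.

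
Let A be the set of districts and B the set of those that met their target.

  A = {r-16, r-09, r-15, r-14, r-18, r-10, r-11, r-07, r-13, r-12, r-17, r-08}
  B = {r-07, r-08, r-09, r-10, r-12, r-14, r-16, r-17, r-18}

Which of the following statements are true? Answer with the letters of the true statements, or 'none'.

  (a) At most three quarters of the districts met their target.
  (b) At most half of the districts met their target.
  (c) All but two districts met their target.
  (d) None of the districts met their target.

(a)

|A| = 12, |A ∩ B| = 9, |A ∖ B| = 3.
(a) |A ∩ B| / |A| ≤ 3/4: holds.
(b) |A ∩ B| ≤ |A ∖ B|: fails.
(c) |A ∖ B| = 2: fails.
(d) A ∩ B = ∅ (|A ∩ B| = 0): fails.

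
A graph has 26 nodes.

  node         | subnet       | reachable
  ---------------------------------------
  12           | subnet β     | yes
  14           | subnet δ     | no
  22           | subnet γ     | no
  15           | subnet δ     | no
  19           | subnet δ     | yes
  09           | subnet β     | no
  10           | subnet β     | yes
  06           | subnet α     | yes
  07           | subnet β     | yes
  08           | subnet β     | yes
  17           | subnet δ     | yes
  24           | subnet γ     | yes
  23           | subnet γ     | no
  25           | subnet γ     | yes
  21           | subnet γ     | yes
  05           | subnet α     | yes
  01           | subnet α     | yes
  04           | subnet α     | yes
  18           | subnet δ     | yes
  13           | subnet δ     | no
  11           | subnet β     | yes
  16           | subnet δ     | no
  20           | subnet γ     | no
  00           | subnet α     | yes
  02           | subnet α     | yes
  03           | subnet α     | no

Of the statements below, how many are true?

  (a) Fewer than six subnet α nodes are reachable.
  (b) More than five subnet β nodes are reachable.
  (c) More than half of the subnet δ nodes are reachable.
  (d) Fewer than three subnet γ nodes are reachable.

0

(a) subnet α: |A| = 7, |A ∩ B| = 6; needs |A ∩ B| < 6 — false.
(b) subnet β: |A| = 6, |A ∩ B| = 5; needs |A ∩ B| > 5 — false.
(c) subnet δ: |A| = 7, |A ∩ B| = 3; needs |A ∩ B| > |A ∖ B| — false.
(d) subnet γ: |A| = 6, |A ∩ B| = 3; needs |A ∩ B| < 3 — false.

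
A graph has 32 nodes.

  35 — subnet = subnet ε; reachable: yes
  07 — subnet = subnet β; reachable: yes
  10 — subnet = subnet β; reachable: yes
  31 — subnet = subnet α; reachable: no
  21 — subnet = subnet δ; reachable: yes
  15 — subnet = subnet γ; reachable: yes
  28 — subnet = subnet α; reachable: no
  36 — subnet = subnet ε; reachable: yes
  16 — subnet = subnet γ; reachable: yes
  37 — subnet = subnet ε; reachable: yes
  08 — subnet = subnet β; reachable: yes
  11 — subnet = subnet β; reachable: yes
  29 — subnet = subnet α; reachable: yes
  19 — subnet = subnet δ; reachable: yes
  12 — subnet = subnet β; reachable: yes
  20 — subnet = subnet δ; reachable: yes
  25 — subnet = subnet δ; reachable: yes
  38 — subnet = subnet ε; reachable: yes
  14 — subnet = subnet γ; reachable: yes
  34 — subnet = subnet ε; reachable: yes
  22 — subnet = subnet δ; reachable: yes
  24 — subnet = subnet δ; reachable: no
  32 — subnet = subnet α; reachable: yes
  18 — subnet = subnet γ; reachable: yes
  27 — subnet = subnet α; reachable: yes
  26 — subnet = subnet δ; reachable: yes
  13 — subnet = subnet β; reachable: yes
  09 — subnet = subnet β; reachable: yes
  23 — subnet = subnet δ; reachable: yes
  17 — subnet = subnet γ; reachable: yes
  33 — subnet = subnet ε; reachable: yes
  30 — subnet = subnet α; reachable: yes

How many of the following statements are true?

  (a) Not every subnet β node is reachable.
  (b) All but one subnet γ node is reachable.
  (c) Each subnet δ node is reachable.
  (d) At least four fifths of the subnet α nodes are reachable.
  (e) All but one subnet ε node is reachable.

0

(a) subnet β: |A| = 7, |A ∩ B| = 7; needs A ⊄ B (|A ∖ B| ≥ 1) — false.
(b) subnet γ: |A| = 5, |A ∩ B| = 5; needs |A ∖ B| = 1 — false.
(c) subnet δ: |A| = 8, |A ∩ B| = 7; needs A ⊆ B, i.e. every element of A is in B (|A ∖ B| = 0) — false.
(d) subnet α: |A| = 6, |A ∩ B| = 4; needs |A ∩ B| / |A| ≥ 4/5 — false.
(e) subnet ε: |A| = 6, |A ∩ B| = 6; needs |A ∖ B| = 1 — false.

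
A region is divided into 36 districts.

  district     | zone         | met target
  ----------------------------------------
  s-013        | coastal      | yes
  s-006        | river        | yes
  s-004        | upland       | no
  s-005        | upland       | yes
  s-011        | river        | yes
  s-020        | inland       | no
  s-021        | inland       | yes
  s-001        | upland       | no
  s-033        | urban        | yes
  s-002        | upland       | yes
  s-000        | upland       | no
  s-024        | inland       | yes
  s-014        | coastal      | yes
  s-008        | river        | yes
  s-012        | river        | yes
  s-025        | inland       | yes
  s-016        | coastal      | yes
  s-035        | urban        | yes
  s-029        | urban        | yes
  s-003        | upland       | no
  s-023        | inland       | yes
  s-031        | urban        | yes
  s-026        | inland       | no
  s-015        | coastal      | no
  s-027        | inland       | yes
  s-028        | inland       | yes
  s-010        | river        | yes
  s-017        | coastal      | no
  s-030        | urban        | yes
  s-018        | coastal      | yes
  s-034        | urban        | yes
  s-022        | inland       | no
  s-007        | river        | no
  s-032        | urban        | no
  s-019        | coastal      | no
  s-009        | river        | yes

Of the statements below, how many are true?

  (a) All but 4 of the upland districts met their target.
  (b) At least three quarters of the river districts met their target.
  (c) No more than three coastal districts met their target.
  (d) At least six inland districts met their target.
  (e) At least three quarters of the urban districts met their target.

4

(a) upland: |A| = 6, |A ∩ B| = 2; needs |A ∖ B| = 4 — true.
(b) river: |A| = 7, |A ∩ B| = 6; needs |A ∩ B| / |A| ≥ 3/4 — true.
(c) coastal: |A| = 7, |A ∩ B| = 4; needs |A ∩ B| ≤ 3 — false.
(d) inland: |A| = 9, |A ∩ B| = 6; needs |A ∩ B| ≥ 6 — true.
(e) urban: |A| = 7, |A ∩ B| = 6; needs |A ∩ B| / |A| ≥ 3/4 — true.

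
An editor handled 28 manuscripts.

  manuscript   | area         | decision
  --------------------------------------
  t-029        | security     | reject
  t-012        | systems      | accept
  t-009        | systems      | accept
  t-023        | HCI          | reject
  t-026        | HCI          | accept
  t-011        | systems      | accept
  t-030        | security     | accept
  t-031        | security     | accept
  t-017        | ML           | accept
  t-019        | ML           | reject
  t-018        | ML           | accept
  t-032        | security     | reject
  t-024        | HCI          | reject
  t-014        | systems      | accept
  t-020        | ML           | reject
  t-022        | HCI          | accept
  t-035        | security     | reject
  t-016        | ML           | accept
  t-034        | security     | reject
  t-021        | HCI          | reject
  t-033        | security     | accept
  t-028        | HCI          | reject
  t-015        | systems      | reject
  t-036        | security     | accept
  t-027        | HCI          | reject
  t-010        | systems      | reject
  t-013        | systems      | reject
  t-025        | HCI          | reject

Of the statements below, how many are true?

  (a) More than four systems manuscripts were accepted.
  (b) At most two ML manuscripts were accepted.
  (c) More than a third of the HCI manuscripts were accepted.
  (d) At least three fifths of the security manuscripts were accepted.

0

(a) systems: |A| = 7, |A ∩ B| = 4; needs |A ∩ B| > 4 — false.
(b) ML: |A| = 5, |A ∩ B| = 3; needs |A ∩ B| ≤ 2 — false.
(c) HCI: |A| = 8, |A ∩ B| = 2; needs |A ∩ B| / |A| > 1/3 — false.
(d) security: |A| = 8, |A ∩ B| = 4; needs |A ∩ B| / |A| ≥ 3/5 — false.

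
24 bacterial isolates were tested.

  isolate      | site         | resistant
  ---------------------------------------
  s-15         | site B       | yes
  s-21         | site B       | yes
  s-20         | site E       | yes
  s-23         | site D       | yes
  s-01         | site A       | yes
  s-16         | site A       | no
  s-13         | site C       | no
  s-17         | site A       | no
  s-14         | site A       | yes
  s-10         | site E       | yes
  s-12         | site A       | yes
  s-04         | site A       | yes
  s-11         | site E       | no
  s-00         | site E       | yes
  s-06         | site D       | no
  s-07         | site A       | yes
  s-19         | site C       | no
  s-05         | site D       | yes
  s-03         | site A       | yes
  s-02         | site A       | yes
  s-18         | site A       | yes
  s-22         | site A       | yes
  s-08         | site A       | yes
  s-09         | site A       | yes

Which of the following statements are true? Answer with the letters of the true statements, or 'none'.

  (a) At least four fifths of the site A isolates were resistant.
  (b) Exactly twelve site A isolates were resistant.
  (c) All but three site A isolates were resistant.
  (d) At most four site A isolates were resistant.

|A| = 13, |A ∩ B| = 11, |A ∖ B| = 2.
(a) |A ∩ B| / |A| ≥ 4/5: holds.
(b) |A ∩ B| = 12: fails.
(c) |A ∖ B| = 3: fails.
(d) |A ∩ B| ≤ 4: fails.

(a)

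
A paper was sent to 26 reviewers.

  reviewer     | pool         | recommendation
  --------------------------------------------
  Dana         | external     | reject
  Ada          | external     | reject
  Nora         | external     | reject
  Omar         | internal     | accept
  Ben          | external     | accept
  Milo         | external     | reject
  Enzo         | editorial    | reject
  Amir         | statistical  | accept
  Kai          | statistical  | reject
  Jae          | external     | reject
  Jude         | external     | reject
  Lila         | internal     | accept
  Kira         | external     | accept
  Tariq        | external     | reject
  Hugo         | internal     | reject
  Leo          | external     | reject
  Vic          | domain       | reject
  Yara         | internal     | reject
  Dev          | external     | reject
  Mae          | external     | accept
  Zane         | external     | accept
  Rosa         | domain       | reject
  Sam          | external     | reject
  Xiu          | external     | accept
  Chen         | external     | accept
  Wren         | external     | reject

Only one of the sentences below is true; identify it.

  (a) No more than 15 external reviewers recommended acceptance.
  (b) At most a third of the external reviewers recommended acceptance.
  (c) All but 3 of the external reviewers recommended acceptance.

|A| = 17, |A ∩ B| = 6, |A ∖ B| = 11.
(a) requires |A ∩ B| ≤ 15: true.
(b) requires |A ∩ B| / |A| ≤ 1/3: false.
(c) requires |A ∖ B| = 3: false.

(a)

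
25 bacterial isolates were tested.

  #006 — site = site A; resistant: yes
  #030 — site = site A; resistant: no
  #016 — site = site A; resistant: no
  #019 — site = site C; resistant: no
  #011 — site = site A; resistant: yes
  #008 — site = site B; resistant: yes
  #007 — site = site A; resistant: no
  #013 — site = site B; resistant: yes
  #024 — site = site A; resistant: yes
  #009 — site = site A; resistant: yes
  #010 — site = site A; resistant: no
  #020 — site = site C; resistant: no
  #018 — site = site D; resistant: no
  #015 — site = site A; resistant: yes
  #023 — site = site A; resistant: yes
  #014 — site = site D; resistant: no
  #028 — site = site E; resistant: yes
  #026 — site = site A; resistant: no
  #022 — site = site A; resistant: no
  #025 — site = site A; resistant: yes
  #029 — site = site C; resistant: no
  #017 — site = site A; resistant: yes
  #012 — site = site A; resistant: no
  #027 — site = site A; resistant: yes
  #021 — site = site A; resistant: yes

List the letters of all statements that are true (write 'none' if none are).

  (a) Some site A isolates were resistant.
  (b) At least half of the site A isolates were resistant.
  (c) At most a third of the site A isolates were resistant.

(a), (b)

|A| = 17, |A ∩ B| = 10, |A ∖ B| = 7.
(a) A ∩ B ≠ ∅ (|A ∩ B| ≥ 1): holds.
(b) |A ∩ B| ≥ |A ∖ B|: holds.
(c) |A ∩ B| / |A| ≤ 1/3: fails.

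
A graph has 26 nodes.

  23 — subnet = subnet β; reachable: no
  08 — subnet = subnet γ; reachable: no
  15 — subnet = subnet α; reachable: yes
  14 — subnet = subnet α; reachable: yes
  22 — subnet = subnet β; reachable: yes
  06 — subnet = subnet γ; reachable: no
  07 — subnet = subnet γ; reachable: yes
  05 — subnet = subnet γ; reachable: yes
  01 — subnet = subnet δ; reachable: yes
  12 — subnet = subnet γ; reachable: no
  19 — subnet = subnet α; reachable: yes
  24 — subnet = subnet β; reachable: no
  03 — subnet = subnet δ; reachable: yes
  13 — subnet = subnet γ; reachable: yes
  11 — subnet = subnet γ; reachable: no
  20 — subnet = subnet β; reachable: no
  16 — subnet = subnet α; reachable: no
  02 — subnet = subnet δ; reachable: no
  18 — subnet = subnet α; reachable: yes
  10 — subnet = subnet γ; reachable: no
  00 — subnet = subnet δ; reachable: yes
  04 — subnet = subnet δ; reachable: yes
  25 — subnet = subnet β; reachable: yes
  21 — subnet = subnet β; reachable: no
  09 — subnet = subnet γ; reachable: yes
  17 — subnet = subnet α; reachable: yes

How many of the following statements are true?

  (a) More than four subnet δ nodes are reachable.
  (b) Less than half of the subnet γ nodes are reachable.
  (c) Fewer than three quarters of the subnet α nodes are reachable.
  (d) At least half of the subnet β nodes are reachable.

(a) subnet δ: |A| = 5, |A ∩ B| = 4; needs |A ∩ B| > 4 — false.
(b) subnet γ: |A| = 9, |A ∩ B| = 4; needs |A ∩ B| < |A ∖ B| — true.
(c) subnet α: |A| = 6, |A ∩ B| = 5; needs |A ∩ B| / |A| < 3/4 — false.
(d) subnet β: |A| = 6, |A ∩ B| = 2; needs |A ∩ B| ≥ |A ∖ B| — false.

1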